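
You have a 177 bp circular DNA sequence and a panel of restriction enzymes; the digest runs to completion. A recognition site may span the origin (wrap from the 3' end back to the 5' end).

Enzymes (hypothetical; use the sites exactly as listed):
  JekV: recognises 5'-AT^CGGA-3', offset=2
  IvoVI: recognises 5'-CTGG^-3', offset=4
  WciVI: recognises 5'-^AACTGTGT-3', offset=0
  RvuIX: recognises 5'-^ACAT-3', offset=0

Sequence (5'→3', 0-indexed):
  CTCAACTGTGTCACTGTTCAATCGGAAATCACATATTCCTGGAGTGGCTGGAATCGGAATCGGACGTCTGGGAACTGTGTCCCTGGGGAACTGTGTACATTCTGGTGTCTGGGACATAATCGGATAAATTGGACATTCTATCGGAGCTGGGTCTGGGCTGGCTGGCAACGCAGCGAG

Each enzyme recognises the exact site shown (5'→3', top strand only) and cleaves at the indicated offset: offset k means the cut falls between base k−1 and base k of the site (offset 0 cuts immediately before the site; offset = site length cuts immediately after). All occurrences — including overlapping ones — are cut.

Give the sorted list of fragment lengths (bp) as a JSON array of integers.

[1,1,2,3,4,5,6,6,7,7,8,8,9,9,9,9,11,12,12,14,15,19]

Scan for sites:
  JekV ATCGGA/2: at [20, 52, 58, 118, 139] ⇒ [22, 54, 60, 120, 141]
  IvoVI CTGG/4: at [38, 47, 67, 82, 101, 108, 146, 152, 157, 161] ⇒ [42, 51, 71, 86, 105, 112, 150, 156, 161, 165]
  WciVI AACTGTGT/0: at [3, 72, 88] ⇒ [3, 72, 88]
  RvuIX ACAT/0: at [30, 96, 113, 132] ⇒ [30, 96, 113, 132]

All cut coordinates (distinct, sorted): [3, 22, 30, 42, 51, 54, 60, 71, 72, 86, 88, 96, 105, 112, 113, 120, 132, 141, 150, 156, 161, 165]

Fragments:
  3→22: 19 bp
  22→30: 8 bp
  30→42: 12 bp
  42→51: 9 bp
  51→54: 3 bp
  54→60: 6 bp
  60→71: 11 bp
  71→72: 1 bp
  72→86: 14 bp
  86→88: 2 bp
  88→96: 8 bp
  96→105: 9 bp
  105→112: 7 bp
  112→113: 1 bp
  113→120: 7 bp
  120→132: 12 bp
  132→141: 9 bp
  141→150: 9 bp
  150→156: 6 bp
  156→161: 5 bp
  161→165: 4 bp
  165→3 (wrap): 177-165+3 = 15 bp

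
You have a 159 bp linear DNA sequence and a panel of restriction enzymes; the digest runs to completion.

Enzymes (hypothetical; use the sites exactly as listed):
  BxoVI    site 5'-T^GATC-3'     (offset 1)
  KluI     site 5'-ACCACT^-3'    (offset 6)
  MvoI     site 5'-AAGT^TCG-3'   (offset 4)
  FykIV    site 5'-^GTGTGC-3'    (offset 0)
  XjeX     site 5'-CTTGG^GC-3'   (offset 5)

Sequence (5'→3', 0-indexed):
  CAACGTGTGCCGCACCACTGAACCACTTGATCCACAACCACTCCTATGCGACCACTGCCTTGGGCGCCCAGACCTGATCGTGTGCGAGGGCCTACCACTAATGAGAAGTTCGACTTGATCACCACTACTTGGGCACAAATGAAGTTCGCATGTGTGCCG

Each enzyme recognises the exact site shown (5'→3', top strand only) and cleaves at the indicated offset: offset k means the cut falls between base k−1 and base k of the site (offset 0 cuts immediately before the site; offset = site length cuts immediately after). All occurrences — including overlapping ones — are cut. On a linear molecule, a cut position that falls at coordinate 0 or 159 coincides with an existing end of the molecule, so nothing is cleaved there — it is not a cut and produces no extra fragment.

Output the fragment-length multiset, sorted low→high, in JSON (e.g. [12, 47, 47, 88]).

Scan for sites:
  BxoVI TGATC/1: at [27, 74, 115] ⇒ [28, 75, 116]
  KluI ACCACT/6: at [13, 21, 36, 50, 93, 120] ⇒ [19, 27, 42, 56, 99, 126]
  MvoI AAGTTCG/4: at [105, 141] ⇒ [109, 145]
  FykIV GTGTGC/0: at [4, 79, 151] ⇒ [4, 79, 151]
  XjeX CTTGGGC/5: at [58, 127] ⇒ [63, 132]

All cut coordinates (distinct, sorted): [4, 19, 27, 28, 42, 56, 63, 75, 79, 99, 109, 116, 126, 132, 145, 151]

Fragment lengths:
  [0,4): 4 bp
  [4,19): 15 bp
  [19,27): 8 bp
  [27,28): 1 bp
  [28,42): 14 bp
  [42,56): 14 bp
  [56,63): 7 bp
  [63,75): 12 bp
  [75,79): 4 bp
  [79,99): 20 bp
  [99,109): 10 bp
  [109,116): 7 bp
  [116,126): 10 bp
  [126,132): 6 bp
  [132,145): 13 bp
  [145,151): 6 bp
  [151,159): 8 bp

[1,4,4,6,6,7,7,8,8,10,10,12,13,14,14,15,20]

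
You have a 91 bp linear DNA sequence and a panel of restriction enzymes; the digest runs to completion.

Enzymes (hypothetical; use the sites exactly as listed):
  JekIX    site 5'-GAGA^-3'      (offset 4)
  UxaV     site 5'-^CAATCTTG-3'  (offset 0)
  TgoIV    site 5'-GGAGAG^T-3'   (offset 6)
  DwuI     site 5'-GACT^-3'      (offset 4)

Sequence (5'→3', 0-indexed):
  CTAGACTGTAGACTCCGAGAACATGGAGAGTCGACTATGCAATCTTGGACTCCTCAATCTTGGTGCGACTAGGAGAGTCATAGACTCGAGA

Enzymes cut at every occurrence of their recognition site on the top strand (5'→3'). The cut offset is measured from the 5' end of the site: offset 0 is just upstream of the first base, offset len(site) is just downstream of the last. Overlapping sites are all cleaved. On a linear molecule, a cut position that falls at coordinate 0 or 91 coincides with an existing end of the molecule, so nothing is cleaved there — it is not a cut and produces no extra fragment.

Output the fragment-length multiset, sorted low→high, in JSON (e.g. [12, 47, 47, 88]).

Per-enzyme occurrences:
  JekIX GAGA/4: at [16, 25, 72, 87] ⇒ [20, 29, 76] (position 91 is a terminus of the linear molecule — no cut)
  UxaV CAATCTTG/0: at [39, 54] ⇒ [39, 54]
  TgoIV GGAGAGT/6: at [24, 71] ⇒ [30, 77]
  DwuI GACT/4: at [3, 10, 32, 47, 66, 82] ⇒ [7, 14, 36, 51, 70, 86]

Pooled cuts: [7, 14, 20, 29, 30, 36, 39, 51, 54, 70, 76, 77, 86]

Fragments:
  [0,7): 7 bp
  [7,14): 7 bp
  [14,20): 6 bp
  [20,29): 9 bp
  [29,30): 1 bp
  [30,36): 6 bp
  [36,39): 3 bp
  [39,51): 12 bp
  [51,54): 3 bp
  [54,70): 16 bp
  [70,76): 6 bp
  [76,77): 1 bp
  [77,86): 9 bp
  [86,91): 5 bp

[1,1,3,3,5,6,6,6,7,7,9,9,12,16]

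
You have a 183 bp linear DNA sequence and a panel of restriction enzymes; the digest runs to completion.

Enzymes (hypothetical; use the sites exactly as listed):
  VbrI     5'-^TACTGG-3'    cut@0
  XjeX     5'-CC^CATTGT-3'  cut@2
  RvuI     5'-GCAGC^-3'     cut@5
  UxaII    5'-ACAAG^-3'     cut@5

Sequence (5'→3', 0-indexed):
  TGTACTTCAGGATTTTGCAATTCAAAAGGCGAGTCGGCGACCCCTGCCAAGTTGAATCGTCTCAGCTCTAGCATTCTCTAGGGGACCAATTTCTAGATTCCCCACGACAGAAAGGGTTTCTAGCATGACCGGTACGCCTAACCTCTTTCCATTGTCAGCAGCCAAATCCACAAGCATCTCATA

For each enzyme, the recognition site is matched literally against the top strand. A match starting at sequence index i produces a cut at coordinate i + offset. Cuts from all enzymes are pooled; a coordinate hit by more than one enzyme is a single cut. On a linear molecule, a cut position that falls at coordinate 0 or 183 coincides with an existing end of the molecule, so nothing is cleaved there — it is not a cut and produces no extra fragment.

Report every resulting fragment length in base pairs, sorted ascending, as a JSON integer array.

[9,12,162]

Site scan:
  VbrI (TACTGG, off=0): no sites
  XjeX (CCCATTGT, off=2): no sites
  RvuI (GCAGC, off=5): starts [157] → cuts [162]
  UxaII (ACAAG, off=5): starts [169] → cuts [174]

All cut coordinates (distinct, sorted): [162, 174]

Fragments:
  [0,162): 162 bp
  [162,174): 12 bp
  [174,183): 9 bp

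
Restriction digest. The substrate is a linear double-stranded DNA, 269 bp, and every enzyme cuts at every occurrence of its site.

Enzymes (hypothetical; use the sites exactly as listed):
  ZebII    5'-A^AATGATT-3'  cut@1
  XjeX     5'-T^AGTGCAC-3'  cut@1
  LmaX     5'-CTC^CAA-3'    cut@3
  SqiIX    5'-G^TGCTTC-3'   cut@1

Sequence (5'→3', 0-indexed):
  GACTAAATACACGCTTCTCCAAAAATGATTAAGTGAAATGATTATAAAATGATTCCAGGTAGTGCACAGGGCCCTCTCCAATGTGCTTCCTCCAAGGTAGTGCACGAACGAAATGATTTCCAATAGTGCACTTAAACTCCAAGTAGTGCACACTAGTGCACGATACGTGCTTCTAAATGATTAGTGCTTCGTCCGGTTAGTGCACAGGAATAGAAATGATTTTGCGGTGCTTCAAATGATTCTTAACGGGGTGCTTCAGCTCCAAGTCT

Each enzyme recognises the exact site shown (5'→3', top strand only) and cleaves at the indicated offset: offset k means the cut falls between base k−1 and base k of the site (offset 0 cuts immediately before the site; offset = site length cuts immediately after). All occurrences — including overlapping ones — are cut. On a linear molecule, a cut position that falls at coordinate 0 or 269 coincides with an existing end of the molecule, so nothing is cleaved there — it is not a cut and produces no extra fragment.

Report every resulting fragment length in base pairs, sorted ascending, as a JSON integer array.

Per-enzyme occurrences:
  ZebII AAATGATT/1: at [22, 35, 46, 110, 174, 213, 233] ⇒ [23, 36, 47, 111, 175, 214, 234]
  XjeX TAGTGCAC/1: at [59, 97, 123, 143, 153, 197] ⇒ [60, 98, 124, 144, 154, 198]
  LmaX CTCCAA/3: at [16, 75, 89, 136, 259] ⇒ [19, 78, 92, 139, 262]
  SqiIX GTGCTTC/1: at [82, 166, 183, 226, 250] ⇒ [83, 167, 184, 227, 251]

Pooled cuts: [19, 23, 36, 47, 60, 78, 83, 92, 98, 111, 124, 139, 144, 154, 167, 175, 184, 198, 214, 227, 234, 251, 262]

Fragment lengths:
  [0,19): 19 bp
  [19,23): 4 bp
  [23,36): 13 bp
  [36,47): 11 bp
  [47,60): 13 bp
  [60,78): 18 bp
  [78,83): 5 bp
  [83,92): 9 bp
  [92,98): 6 bp
  [98,111): 13 bp
  [111,124): 13 bp
  [124,139): 15 bp
  [139,144): 5 bp
  [144,154): 10 bp
  [154,167): 13 bp
  [167,175): 8 bp
  [175,184): 9 bp
  [184,198): 14 bp
  [198,214): 16 bp
  [214,227): 13 bp
  [227,234): 7 bp
  [234,251): 17 bp
  [251,262): 11 bp
  [262,269): 7 bp

[4,5,5,6,7,7,8,9,9,10,11,11,13,13,13,13,13,13,14,15,16,17,18,19]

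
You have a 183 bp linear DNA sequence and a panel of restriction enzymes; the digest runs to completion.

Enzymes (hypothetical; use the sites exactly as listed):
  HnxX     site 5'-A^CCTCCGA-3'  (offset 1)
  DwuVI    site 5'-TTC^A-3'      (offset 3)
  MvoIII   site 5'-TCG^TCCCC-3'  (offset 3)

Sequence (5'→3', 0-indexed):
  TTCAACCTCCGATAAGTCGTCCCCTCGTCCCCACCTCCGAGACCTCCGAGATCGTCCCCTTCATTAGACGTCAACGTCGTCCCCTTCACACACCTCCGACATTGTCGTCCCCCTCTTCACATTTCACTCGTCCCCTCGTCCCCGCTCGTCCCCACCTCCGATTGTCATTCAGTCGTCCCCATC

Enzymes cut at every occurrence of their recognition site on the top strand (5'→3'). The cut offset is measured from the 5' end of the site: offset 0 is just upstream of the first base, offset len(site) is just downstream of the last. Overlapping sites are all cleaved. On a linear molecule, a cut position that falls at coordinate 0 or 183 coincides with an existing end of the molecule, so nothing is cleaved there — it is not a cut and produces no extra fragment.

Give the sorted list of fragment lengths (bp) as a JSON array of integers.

Per-enzyme occurrences:
  HnxX ACCTCCGA/1: at [4, 32, 41, 91, 153] ⇒ [5, 33, 42, 92, 154]
  DwuVI TTCA/3: at [0, 59, 84, 115, 122, 167] ⇒ [3, 62, 87, 118, 125, 170]
  MvoIII TCGTCCCC/3: at [16, 24, 51, 76, 104, 127, 135, 145, 172] ⇒ [19, 27, 54, 79, 107, 130, 138, 148, 175]

All cut coordinates (distinct, sorted): [3, 5, 19, 27, 33, 42, 54, 62, 79, 87, 92, 107, 118, 125, 130, 138, 148, 154, 170, 175]

Fragments:
  [0,3): 3 bp
  [3,5): 2 bp
  [5,19): 14 bp
  [19,27): 8 bp
  [27,33): 6 bp
  [33,42): 9 bp
  [42,54): 12 bp
  [54,62): 8 bp
  [62,79): 17 bp
  [79,87): 8 bp
  [87,92): 5 bp
  [92,107): 15 bp
  [107,118): 11 bp
  [118,125): 7 bp
  [125,130): 5 bp
  [130,138): 8 bp
  [138,148): 10 bp
  [148,154): 6 bp
  [154,170): 16 bp
  [170,175): 5 bp
  [175,183): 8 bp

[2,3,5,5,5,6,6,7,8,8,8,8,8,9,10,11,12,14,15,16,17]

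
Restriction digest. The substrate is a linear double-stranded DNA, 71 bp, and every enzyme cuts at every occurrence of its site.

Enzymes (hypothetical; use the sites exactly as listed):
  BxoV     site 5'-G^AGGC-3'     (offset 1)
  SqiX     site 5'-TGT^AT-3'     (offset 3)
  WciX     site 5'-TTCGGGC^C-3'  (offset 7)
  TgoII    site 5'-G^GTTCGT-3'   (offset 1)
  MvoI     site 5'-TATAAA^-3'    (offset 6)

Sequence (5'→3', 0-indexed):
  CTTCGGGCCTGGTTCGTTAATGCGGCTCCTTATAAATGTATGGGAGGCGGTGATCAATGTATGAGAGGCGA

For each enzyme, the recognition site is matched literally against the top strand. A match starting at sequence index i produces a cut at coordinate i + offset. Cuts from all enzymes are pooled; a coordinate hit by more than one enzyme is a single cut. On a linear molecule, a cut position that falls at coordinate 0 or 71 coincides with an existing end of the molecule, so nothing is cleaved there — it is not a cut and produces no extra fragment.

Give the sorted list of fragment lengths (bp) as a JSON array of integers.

Per-enzyme occurrences:
  BxoV GAGGC/1: at [43, 64] ⇒ [44, 65]
  SqiX TGTAT/3: at [36, 57] ⇒ [39, 60]
  WciX TTCGGGCC/7: at [1] ⇒ [8]
  TgoII GGTTCGT/1: at [10] ⇒ [11]
  MvoI TATAAA/6: at [30] ⇒ [36]

All cut coordinates (distinct, sorted): [8, 11, 36, 39, 44, 60, 65]

Fragment lengths:
  [0,8): 8 bp
  [8,11): 3 bp
  [11,36): 25 bp
  [36,39): 3 bp
  [39,44): 5 bp
  [44,60): 16 bp
  [60,65): 5 bp
  [65,71): 6 bp

[3,3,5,5,6,8,16,25]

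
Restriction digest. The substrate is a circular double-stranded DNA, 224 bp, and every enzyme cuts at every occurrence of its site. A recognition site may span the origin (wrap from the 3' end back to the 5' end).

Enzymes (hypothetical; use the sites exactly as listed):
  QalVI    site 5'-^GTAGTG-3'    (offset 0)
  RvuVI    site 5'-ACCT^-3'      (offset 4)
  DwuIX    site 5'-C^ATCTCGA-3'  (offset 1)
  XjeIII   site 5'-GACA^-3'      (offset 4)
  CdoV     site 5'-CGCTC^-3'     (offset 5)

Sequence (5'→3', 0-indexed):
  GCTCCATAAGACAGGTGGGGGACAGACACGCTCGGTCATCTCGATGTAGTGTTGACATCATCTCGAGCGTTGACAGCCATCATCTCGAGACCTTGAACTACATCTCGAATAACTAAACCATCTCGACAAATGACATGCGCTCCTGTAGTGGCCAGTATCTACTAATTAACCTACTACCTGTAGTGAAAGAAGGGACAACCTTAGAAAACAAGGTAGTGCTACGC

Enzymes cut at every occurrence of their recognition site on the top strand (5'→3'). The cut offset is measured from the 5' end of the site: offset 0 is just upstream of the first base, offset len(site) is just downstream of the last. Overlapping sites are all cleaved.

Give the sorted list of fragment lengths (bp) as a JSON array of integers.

[2,2,4,4,4,5,6,7,7,7,8,8,9,9,11,11,12,12,16,16,18,18,28]

Per-enzyme occurrences:
  QalVI GTAGTG/0: at [45, 144, 179, 212] ⇒ [45, 144, 179, 212]
  RvuVI ACCT/4: at [89, 168, 175, 197] ⇒ [93, 172, 179, 201]
  DwuIX CATCTCGA/1: at [36, 58, 80, 100, 118] ⇒ [37, 59, 81, 101, 119]
  XjeIII GACA/4: at [9, 20, 24, 53, 71, 124, 131, 193] ⇒ [13, 24, 28, 57, 75, 128, 135, 197]
  CdoV CGCTC/5: at [28, 137, 223] ⇒ [4, 33, 142]

All cut coordinates (distinct, sorted): [4, 13, 24, 28, 33, 37, 45, 57, 59, 75, 81, 93, 101, 119, 128, 135, 142, 144, 172, 179, 197, 201, 212]

Fragment lengths:
  4→13: 9 bp
  13→24: 11 bp
  24→28: 4 bp
  28→33: 5 bp
  33→37: 4 bp
  37→45: 8 bp
  45→57: 12 bp
  57→59: 2 bp
  59→75: 16 bp
  75→81: 6 bp
  81→93: 12 bp
  93→101: 8 bp
  101→119: 18 bp
  119→128: 9 bp
  128→135: 7 bp
  135→142: 7 bp
  142→144: 2 bp
  144→172: 28 bp
  172→179: 7 bp
  179→197: 18 bp
  197→201: 4 bp
  201→212: 11 bp
  212→4 (wrap): 224-212+4 = 16 bp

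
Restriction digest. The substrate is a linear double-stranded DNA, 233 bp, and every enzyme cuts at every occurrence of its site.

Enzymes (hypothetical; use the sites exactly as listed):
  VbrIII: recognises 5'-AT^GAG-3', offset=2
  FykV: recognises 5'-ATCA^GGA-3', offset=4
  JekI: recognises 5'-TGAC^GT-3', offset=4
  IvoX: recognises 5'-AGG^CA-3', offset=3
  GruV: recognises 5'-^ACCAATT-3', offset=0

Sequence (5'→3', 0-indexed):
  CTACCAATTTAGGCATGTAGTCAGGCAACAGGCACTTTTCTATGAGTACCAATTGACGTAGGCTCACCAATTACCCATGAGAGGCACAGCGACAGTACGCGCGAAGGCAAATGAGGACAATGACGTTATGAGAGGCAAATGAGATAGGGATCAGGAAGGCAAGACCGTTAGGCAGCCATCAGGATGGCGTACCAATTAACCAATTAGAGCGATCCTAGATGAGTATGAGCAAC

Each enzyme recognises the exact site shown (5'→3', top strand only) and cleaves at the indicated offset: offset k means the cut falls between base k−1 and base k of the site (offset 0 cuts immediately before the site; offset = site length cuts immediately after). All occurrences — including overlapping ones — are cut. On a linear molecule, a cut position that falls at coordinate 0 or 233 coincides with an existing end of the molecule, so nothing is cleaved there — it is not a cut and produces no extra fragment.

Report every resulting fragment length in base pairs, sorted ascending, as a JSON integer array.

Per-enzyme occurrences:
  VbrIII ATGAG/2: at [41, 76, 110, 127, 138, 218, 224] ⇒ [43, 78, 112, 129, 140, 220, 226]
  FykV ATCAGGA/4: at [149, 177] ⇒ [153, 181]
  JekI TGACGT/4: at [53, 120] ⇒ [57, 124]
  IvoX AGGCA/3: at [10, 22, 29, 81, 104, 132, 156, 169] ⇒ [13, 25, 32, 84, 107, 135, 159, 172]
  GruV ACCAATT/0: at [2, 47, 65, 190, 198] ⇒ [2, 47, 65, 190, 198]

All cut coordinates (distinct, sorted): [2, 13, 25, 32, 43, 47, 57, 65, 78, 84, 107, 112, 124, 129, 135, 140, 153, 159, 172, 181, 190, 198, 220, 226]

Fragment lengths:
  [0,2): 2 bp
  [2,13): 11 bp
  [13,25): 12 bp
  [25,32): 7 bp
  [32,43): 11 bp
  [43,47): 4 bp
  [47,57): 10 bp
  [57,65): 8 bp
  [65,78): 13 bp
  [78,84): 6 bp
  [84,107): 23 bp
  [107,112): 5 bp
  [112,124): 12 bp
  [124,129): 5 bp
  [129,135): 6 bp
  [135,140): 5 bp
  [140,153): 13 bp
  [153,159): 6 bp
  [159,172): 13 bp
  [172,181): 9 bp
  [181,190): 9 bp
  [190,198): 8 bp
  [198,220): 22 bp
  [220,226): 6 bp
  [226,233): 7 bp

[2,4,5,5,5,6,6,6,6,7,7,8,8,9,9,10,11,11,12,12,13,13,13,22,23]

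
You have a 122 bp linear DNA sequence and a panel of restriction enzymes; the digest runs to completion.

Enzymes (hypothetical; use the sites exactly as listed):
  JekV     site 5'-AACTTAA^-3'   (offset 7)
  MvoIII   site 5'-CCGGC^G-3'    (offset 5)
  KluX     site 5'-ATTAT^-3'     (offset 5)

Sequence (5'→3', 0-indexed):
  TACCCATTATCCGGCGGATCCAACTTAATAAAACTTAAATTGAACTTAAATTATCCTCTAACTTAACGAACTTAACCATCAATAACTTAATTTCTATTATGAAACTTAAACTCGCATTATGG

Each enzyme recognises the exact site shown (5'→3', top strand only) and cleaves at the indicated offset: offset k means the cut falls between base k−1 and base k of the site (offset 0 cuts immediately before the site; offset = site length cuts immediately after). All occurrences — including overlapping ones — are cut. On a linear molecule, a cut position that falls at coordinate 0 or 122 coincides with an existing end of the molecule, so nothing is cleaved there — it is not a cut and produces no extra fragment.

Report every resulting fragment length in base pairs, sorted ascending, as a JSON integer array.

Scan for sites:
  JekV AACTTAA/7: at [21, 31, 42, 59, 68, 83, 102] ⇒ [28, 38, 49, 66, 75, 90, 109]
  MvoIII CCGGCG/5: at [10] ⇒ [15]
  KluX ATTAT/5: at [5, 49, 95, 115] ⇒ [10, 54, 100, 120]

Pooled cuts: [10, 15, 28, 38, 49, 54, 66, 75, 90, 100, 109, 120]

Fragments:
  [0,10): 10 bp
  [10,15): 5 bp
  [15,28): 13 bp
  [28,38): 10 bp
  [38,49): 11 bp
  [49,54): 5 bp
  [54,66): 12 bp
  [66,75): 9 bp
  [75,90): 15 bp
  [90,100): 10 bp
  [100,109): 9 bp
  [109,120): 11 bp
  [120,122): 2 bp

[2,5,5,9,9,10,10,10,11,11,12,13,15]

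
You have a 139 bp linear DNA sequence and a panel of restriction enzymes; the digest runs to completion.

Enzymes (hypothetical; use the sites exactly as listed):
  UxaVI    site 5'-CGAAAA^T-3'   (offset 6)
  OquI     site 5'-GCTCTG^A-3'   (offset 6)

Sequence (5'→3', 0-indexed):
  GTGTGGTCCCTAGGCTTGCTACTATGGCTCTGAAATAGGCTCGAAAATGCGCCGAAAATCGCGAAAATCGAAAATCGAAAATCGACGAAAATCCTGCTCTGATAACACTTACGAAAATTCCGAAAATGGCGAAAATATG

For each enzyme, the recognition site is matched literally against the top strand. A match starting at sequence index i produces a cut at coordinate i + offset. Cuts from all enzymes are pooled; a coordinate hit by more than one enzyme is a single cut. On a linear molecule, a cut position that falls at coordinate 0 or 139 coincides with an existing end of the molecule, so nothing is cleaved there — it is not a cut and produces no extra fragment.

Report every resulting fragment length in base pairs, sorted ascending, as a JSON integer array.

Per-enzyme occurrences:
  UxaVI (CGAAAAT, off=6): starts [41, 52, 61, 68, 75, 85, 111, 120, 129] → cuts [47, 58, 67, 74, 81, 91, 117, 126, 135]
  OquI (GCTCTGA, off=6): starts [26, 95] → cuts [32, 101]

Pooled cuts: [32, 47, 58, 67, 74, 81, 91, 101, 117, 126, 135]

Fragment lengths:
  [0,32): 32 bp
  [32,47): 15 bp
  [47,58): 11 bp
  [58,67): 9 bp
  [67,74): 7 bp
  [74,81): 7 bp
  [81,91): 10 bp
  [91,101): 10 bp
  [101,117): 16 bp
  [117,126): 9 bp
  [126,135): 9 bp
  [135,139): 4 bp

[4,7,7,9,9,9,10,10,11,15,16,32]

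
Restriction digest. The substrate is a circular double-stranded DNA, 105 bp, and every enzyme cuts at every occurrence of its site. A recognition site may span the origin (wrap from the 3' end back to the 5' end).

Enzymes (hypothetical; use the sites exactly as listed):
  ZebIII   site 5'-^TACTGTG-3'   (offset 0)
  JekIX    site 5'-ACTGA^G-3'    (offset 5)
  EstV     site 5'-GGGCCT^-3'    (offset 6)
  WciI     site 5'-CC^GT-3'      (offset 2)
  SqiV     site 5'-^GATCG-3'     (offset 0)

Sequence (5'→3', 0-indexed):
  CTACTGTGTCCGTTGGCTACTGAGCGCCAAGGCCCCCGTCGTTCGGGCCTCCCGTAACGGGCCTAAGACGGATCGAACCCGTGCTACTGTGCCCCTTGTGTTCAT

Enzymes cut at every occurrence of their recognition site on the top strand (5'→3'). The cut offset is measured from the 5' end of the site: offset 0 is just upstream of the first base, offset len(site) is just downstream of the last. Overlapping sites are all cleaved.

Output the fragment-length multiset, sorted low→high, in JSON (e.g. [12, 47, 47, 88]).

Site scan:
  ZebIII (TACTGTG, off=0): starts [1, 84] → cuts [1, 84]
  JekIX (ACTGAG, off=5): starts [18] → cuts [23]
  EstV (GGGCCT, off=6): starts [44, 58] → cuts [50, 64]
  WciI (CCGT, off=2): starts [9, 35, 51, 78] → cuts [11, 37, 53, 80]
  SqiV (GATCG, off=0): starts [70] → cuts [70]

Pooled cuts: [1, 11, 23, 37, 50, 53, 64, 70, 80, 84]

Fragments:
  1→11: 10 bp
  11→23: 12 bp
  23→37: 14 bp
  37→50: 13 bp
  50→53: 3 bp
  53→64: 11 bp
  64→70: 6 bp
  70→80: 10 bp
  80→84: 4 bp
  84→1 (wrap): 105-84+1 = 22 bp

[3,4,6,10,10,11,12,13,14,22]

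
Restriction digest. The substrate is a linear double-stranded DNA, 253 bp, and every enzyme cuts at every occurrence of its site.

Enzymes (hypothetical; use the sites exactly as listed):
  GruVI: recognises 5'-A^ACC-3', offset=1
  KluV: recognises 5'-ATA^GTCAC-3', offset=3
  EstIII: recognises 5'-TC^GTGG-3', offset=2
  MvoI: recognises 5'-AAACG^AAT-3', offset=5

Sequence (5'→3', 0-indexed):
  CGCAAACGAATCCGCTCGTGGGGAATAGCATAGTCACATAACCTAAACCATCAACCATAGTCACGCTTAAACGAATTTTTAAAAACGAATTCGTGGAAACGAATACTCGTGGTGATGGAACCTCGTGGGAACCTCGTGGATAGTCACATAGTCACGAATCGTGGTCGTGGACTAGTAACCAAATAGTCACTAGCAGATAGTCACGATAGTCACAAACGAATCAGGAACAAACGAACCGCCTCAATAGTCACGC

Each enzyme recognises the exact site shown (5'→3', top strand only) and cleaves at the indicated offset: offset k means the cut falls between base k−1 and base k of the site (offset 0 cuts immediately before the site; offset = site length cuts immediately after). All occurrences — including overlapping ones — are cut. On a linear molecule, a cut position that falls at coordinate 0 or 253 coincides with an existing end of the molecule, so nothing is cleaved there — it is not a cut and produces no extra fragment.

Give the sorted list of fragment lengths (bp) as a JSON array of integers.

Scan for sites:
  GruVI (AACC, off=1): starts [39, 45, 52, 118, 129, 176, 233] → cuts [40, 46, 53, 119, 130, 177, 234]
  KluV (ATAGTCAC, off=3): starts [29, 56, 139, 147, 182, 196, 205, 243] → cuts [32, 59, 142, 150, 185, 199, 208, 246]
  EstIII (TCGTGG, off=2): starts [15, 90, 106, 122, 133, 158, 164] → cuts [17, 92, 108, 124, 135, 160, 166]
  MvoI (AAACGAAT, off=5): starts [3, 68, 82, 96, 213] → cuts [8, 73, 87, 101, 218]

Pooled cuts: [8, 17, 32, 40, 46, 53, 59, 73, 87, 92, 101, 108, 119, 124, 130, 135, 142, 150, 160, 166, 177, 185, 199, 208, 218, 234, 246]

Fragment lengths:
  [0,8): 8 bp
  [8,17): 9 bp
  [17,32): 15 bp
  [32,40): 8 bp
  [40,46): 6 bp
  [46,53): 7 bp
  [53,59): 6 bp
  [59,73): 14 bp
  [73,87): 14 bp
  [87,92): 5 bp
  [92,101): 9 bp
  [101,108): 7 bp
  [108,119): 11 bp
  [119,124): 5 bp
  [124,130): 6 bp
  [130,135): 5 bp
  [135,142): 7 bp
  [142,150): 8 bp
  [150,160): 10 bp
  [160,166): 6 bp
  [166,177): 11 bp
  [177,185): 8 bp
  [185,199): 14 bp
  [199,208): 9 bp
  [208,218): 10 bp
  [218,234): 16 bp
  [234,246): 12 bp
  [246,253): 7 bp

[5,5,5,6,6,6,6,7,7,7,7,8,8,8,8,9,9,9,10,10,11,11,12,14,14,14,15,16]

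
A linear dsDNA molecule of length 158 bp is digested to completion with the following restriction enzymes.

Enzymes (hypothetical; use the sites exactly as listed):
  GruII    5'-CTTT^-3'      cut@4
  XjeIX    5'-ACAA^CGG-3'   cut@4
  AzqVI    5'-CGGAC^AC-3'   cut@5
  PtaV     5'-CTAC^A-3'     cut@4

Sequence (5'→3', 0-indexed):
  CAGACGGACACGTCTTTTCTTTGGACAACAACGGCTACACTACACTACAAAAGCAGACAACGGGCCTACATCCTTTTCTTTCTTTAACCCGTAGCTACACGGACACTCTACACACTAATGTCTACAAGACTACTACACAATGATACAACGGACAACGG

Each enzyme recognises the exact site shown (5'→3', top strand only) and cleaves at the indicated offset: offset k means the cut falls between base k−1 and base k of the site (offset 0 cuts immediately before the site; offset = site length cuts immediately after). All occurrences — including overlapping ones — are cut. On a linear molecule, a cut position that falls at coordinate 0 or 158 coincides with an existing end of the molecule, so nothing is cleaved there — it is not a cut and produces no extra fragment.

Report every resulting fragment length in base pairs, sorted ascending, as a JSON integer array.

[3,4,5,5,5,5,6,7,7,7,7,8,9,9,9,11,12,12,13,14]

Site scan:
  GruII CTTT/4: at [13, 18, 72, 77, 81] ⇒ [17, 22, 76, 81, 85]
  XjeIX ACAACGG/4: at [27, 56, 144, 151] ⇒ [31, 60, 148, 155]
  AzqVI CGGACAC/5: at [4, 99] ⇒ [9, 104]
  PtaV CTACA/4: at [34, 39, 44, 65, 94, 107, 121, 132] ⇒ [38, 43, 48, 69, 98, 111, 125, 136]

Pooled cuts: [9, 17, 22, 31, 38, 43, 48, 60, 69, 76, 81, 85, 98, 104, 111, 125, 136, 148, 155]

Fragments:
  [0,9): 9 bp
  [9,17): 8 bp
  [17,22): 5 bp
  [22,31): 9 bp
  [31,38): 7 bp
  [38,43): 5 bp
  [43,48): 5 bp
  [48,60): 12 bp
  [60,69): 9 bp
  [69,76): 7 bp
  [76,81): 5 bp
  [81,85): 4 bp
  [85,98): 13 bp
  [98,104): 6 bp
  [104,111): 7 bp
  [111,125): 14 bp
  [125,136): 11 bp
  [136,148): 12 bp
  [148,155): 7 bp
  [155,158): 3 bp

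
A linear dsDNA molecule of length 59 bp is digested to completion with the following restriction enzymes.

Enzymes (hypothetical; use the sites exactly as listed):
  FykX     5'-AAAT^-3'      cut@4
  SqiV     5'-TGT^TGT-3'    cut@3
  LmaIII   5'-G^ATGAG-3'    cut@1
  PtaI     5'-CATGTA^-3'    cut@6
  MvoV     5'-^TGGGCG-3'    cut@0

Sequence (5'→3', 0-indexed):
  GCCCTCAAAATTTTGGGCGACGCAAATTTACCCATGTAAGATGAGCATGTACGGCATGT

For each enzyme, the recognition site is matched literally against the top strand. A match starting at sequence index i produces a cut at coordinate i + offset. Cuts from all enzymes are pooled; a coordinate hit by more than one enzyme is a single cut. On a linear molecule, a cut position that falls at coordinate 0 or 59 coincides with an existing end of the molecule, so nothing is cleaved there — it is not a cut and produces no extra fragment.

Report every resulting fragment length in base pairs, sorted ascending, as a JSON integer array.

[2,2,8,11,11,11,14]

Site scan:
  FykX (AAAT, off=4): starts [7, 23] → cuts [11, 27]
  SqiV (TGTTGT, off=3): no sites
  LmaIII (GATGAG, off=1): starts [39] → cuts [40]
  PtaI (CATGTA, off=6): starts [32, 45] → cuts [38, 51]
  MvoV (TGGGCG, off=0): starts [13] → cuts [13]

All cut coordinates (distinct, sorted): [11, 13, 27, 38, 40, 51]

Fragment lengths:
  [0,11): 11 bp
  [11,13): 2 bp
  [13,27): 14 bp
  [27,38): 11 bp
  [38,40): 2 bp
  [40,51): 11 bp
  [51,59): 8 bp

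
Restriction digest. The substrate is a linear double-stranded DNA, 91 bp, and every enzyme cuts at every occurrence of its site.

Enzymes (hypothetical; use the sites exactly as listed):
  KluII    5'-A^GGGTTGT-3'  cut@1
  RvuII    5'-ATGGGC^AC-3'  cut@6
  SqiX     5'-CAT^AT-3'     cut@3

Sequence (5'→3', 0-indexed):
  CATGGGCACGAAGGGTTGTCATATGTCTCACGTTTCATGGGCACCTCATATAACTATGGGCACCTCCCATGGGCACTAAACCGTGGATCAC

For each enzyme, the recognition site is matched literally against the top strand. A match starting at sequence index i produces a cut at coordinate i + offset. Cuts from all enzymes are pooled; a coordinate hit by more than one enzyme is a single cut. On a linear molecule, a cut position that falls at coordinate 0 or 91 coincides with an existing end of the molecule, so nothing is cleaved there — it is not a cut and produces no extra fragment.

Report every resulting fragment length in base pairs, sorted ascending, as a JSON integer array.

Site scan:
  KluII (AGGGTTGT, off=1): starts [11] → cuts [12]
  RvuII (ATGGGCAC, off=6): starts [1, 36, 55, 68] → cuts [7, 42, 61, 74]
  SqiX (CATAT, off=3): starts [19, 46] → cuts [22, 49]

All cut coordinates (distinct, sorted): [7, 12, 22, 42, 49, 61, 74]

Fragment lengths:
  [0,7): 7 bp
  [7,12): 5 bp
  [12,22): 10 bp
  [22,42): 20 bp
  [42,49): 7 bp
  [49,61): 12 bp
  [61,74): 13 bp
  [74,91): 17 bp

[5,7,7,10,12,13,17,20]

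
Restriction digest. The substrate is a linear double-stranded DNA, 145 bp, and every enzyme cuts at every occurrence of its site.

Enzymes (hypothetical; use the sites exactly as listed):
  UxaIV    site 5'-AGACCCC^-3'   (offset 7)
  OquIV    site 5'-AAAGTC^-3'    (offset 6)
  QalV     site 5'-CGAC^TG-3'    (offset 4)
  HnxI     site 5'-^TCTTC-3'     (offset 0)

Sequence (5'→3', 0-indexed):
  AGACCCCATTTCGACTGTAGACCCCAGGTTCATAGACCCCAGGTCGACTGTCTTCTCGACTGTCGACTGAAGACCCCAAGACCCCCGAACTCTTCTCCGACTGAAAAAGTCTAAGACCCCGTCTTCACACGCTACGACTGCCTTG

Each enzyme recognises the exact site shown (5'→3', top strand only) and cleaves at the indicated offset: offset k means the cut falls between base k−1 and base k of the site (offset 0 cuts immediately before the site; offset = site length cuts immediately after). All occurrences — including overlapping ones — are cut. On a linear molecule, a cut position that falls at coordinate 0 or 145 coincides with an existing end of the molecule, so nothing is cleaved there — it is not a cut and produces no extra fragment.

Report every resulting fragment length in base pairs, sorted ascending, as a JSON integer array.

[1,2,5,7,7,7,8,8,8,9,10,10,10,10,11,15,17]

Site scan:
  UxaIV AGACCCC/7: at [0, 18, 33, 70, 78, 113] ⇒ [7, 25, 40, 77, 85, 120]
  OquIV AAAGTC/6: at [105] ⇒ [111]
  QalV CGACTG/4: at [11, 44, 56, 63, 97, 134] ⇒ [15, 48, 60, 67, 101, 138]
  HnxI TCTTC/0: at [50, 90, 121] ⇒ [50, 90, 121]

Pooled cuts: [7, 15, 25, 40, 48, 50, 60, 67, 77, 85, 90, 101, 111, 120, 121, 138]

Fragments:
  [0,7): 7 bp
  [7,15): 8 bp
  [15,25): 10 bp
  [25,40): 15 bp
  [40,48): 8 bp
  [48,50): 2 bp
  [50,60): 10 bp
  [60,67): 7 bp
  [67,77): 10 bp
  [77,85): 8 bp
  [85,90): 5 bp
  [90,101): 11 bp
  [101,111): 10 bp
  [111,120): 9 bp
  [120,121): 1 bp
  [121,138): 17 bp
  [138,145): 7 bp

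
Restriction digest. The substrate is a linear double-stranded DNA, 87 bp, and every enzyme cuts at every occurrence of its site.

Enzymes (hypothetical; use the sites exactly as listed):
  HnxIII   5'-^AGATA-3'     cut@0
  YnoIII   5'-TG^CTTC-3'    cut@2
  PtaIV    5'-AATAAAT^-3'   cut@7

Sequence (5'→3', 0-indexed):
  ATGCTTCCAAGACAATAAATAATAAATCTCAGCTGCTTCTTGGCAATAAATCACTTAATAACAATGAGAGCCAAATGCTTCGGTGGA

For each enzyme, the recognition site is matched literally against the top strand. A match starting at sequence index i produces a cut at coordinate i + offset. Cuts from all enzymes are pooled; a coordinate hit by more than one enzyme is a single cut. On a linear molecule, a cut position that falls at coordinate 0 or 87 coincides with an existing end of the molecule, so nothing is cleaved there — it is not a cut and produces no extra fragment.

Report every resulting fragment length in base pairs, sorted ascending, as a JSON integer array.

[3,7,8,10,16,17,26]

Per-enzyme occurrences:
  HnxIII (AGATA, off=0): no sites
  YnoIII (TGCTTC, off=2): starts [1, 33, 75] → cuts [3, 35, 77]
  PtaIV (AATAAAT, off=7): starts [13, 20, 44] → cuts [20, 27, 51]

All cut coordinates (distinct, sorted): [3, 20, 27, 35, 51, 77]

Fragments:
  [0,3): 3 bp
  [3,20): 17 bp
  [20,27): 7 bp
  [27,35): 8 bp
  [35,51): 16 bp
  [51,77): 26 bp
  [77,87): 10 bp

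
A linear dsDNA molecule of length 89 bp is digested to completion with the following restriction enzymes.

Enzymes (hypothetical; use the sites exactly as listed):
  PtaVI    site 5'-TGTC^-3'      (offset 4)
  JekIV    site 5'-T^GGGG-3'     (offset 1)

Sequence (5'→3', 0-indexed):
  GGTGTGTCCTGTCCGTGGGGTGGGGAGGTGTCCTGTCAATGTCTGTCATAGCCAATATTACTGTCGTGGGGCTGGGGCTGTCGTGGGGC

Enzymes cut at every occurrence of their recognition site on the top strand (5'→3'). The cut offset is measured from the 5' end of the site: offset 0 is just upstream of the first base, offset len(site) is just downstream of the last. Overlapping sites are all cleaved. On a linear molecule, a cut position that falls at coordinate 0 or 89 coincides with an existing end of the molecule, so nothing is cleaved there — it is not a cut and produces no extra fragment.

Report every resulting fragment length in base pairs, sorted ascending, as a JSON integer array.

[2,2,3,4,5,5,5,5,6,6,8,9,11,18]

Scan for sites:
  PtaVI TGTC/4: at [4, 9, 28, 33, 39, 43, 61, 78] ⇒ [8, 13, 32, 37, 43, 47, 65, 82]
  JekIV TGGGG/1: at [15, 20, 66, 72, 83] ⇒ [16, 21, 67, 73, 84]

Pooled cuts: [8, 13, 16, 21, 32, 37, 43, 47, 65, 67, 73, 82, 84]

Fragment lengths:
  [0,8): 8 bp
  [8,13): 5 bp
  [13,16): 3 bp
  [16,21): 5 bp
  [21,32): 11 bp
  [32,37): 5 bp
  [37,43): 6 bp
  [43,47): 4 bp
  [47,65): 18 bp
  [65,67): 2 bp
  [67,73): 6 bp
  [73,82): 9 bp
  [82,84): 2 bp
  [84,89): 5 bp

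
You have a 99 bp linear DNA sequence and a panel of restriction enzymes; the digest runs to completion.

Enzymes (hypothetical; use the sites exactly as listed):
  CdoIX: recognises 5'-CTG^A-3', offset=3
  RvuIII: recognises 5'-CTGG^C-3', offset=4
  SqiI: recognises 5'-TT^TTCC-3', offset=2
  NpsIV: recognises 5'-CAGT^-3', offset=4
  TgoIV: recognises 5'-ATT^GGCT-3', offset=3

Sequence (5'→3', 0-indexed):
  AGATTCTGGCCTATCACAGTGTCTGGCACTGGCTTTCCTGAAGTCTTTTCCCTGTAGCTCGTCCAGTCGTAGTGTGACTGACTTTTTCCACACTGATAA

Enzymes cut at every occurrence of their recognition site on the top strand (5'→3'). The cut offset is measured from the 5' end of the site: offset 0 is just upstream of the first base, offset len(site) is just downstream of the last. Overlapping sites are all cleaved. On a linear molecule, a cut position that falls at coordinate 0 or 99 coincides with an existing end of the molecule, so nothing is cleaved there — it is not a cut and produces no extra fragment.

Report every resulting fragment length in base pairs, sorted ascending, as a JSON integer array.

Per-enzyme occurrences:
  CdoIX (CTGA, off=3): starts [37, 77, 92] → cuts [40, 80, 95]
  RvuIII (CTGGC, off=4): starts [5, 22, 28] → cuts [9, 26, 32]
  SqiI (TTTTCC, off=2): starts [45, 83] → cuts [47, 85]
  NpsIV (CAGT, off=4): starts [16, 63] → cuts [20, 67]
  TgoIV (ATTGGCT, off=3): no sites

Pooled cuts: [9, 20, 26, 32, 40, 47, 67, 80, 85, 95]

Fragment lengths:
  [0,9): 9 bp
  [9,20): 11 bp
  [20,26): 6 bp
  [26,32): 6 bp
  [32,40): 8 bp
  [40,47): 7 bp
  [47,67): 20 bp
  [67,80): 13 bp
  [80,85): 5 bp
  [85,95): 10 bp
  [95,99): 4 bp

[4,5,6,6,7,8,9,10,11,13,20]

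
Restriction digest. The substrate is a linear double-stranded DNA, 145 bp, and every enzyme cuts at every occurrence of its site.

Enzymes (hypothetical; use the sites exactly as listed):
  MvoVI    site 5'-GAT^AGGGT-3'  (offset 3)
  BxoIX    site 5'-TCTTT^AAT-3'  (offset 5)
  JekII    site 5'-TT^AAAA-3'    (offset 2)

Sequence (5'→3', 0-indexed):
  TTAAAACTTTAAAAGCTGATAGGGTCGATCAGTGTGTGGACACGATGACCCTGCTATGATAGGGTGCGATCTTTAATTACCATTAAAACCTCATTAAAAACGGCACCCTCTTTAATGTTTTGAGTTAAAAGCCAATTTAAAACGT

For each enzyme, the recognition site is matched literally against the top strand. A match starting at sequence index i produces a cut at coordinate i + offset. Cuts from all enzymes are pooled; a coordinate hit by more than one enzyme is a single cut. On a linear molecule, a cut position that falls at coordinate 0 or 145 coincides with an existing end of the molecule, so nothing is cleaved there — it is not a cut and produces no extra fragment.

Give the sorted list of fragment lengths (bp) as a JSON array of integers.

[2,7,8,10,10,11,12,13,14,18,40]

Site scan:
  MvoVI GATAGGGT/3: at [17, 57] ⇒ [20, 60]
  BxoIX TCTTTAAT/5: at [69, 108] ⇒ [74, 113]
  JekII TTAAAA/2: at [0, 8, 82, 93, 124, 136] ⇒ [2, 10, 84, 95, 126, 138]

Pooled cuts: [2, 10, 20, 60, 74, 84, 95, 113, 126, 138]

Fragments:
  [0,2): 2 bp
  [2,10): 8 bp
  [10,20): 10 bp
  [20,60): 40 bp
  [60,74): 14 bp
  [74,84): 10 bp
  [84,95): 11 bp
  [95,113): 18 bp
  [113,126): 13 bp
  [126,138): 12 bp
  [138,145): 7 bp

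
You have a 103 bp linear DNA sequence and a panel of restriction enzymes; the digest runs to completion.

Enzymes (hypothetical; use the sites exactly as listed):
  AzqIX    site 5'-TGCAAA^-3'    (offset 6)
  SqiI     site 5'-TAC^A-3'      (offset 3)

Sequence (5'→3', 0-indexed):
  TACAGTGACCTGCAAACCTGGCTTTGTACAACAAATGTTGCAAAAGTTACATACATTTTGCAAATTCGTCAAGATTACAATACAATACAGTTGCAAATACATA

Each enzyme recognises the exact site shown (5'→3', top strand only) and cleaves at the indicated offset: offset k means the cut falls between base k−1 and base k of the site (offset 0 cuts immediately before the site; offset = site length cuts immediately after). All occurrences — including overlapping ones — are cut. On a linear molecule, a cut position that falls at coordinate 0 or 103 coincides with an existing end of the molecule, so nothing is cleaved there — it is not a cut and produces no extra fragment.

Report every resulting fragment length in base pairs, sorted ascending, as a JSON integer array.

[3,3,3,4,5,5,6,9,10,13,13,14,15]

Per-enzyme occurrences:
  AzqIX TGCAAA/6: at [10, 38, 58, 91] ⇒ [16, 44, 64, 97]
  SqiI TACA/3: at [0, 26, 47, 51, 75, 80, 85, 97] ⇒ [3, 29, 50, 54, 78, 83, 88, 100]

All cut coordinates (distinct, sorted): [3, 16, 29, 44, 50, 54, 64, 78, 83, 88, 97, 100]

Fragments:
  [0,3): 3 bp
  [3,16): 13 bp
  [16,29): 13 bp
  [29,44): 15 bp
  [44,50): 6 bp
  [50,54): 4 bp
  [54,64): 10 bp
  [64,78): 14 bp
  [78,83): 5 bp
  [83,88): 5 bp
  [88,97): 9 bp
  [97,100): 3 bp
  [100,103): 3 bp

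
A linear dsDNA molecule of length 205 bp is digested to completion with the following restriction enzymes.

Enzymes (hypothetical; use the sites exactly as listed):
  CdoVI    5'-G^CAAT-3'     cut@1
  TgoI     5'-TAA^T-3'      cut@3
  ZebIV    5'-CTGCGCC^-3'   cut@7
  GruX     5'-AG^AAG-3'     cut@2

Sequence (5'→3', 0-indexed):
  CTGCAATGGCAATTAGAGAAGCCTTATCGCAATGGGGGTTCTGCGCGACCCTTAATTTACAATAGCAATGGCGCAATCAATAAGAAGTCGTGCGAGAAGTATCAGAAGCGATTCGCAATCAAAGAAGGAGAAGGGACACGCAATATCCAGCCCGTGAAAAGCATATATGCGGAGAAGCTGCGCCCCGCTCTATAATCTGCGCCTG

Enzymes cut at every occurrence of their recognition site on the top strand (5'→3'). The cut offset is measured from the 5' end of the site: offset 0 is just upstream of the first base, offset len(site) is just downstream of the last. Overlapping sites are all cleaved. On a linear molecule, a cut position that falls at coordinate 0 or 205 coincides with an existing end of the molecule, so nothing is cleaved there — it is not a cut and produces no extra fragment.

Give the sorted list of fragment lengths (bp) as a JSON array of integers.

Site scan:
  CdoVI GCAAT/1: at [2, 8, 28, 64, 72, 114, 139] ⇒ [3, 9, 29, 65, 73, 115, 140]
  TgoI TAAT/3: at [52, 192] ⇒ [55, 195]
  ZebIV CTGCGCC/7: at [177, 196] ⇒ [184, 203]
  GruX AGAAG/2: at [16, 82, 94, 103, 122, 128, 172] ⇒ [18, 84, 96, 105, 124, 130, 174]

Pooled cuts: [3, 9, 18, 29, 55, 65, 73, 84, 96, 105, 115, 124, 130, 140, 174, 184, 195, 203]

Fragments:
  [0,3): 3 bp
  [3,9): 6 bp
  [9,18): 9 bp
  [18,29): 11 bp
  [29,55): 26 bp
  [55,65): 10 bp
  [65,73): 8 bp
  [73,84): 11 bp
  [84,96): 12 bp
  [96,105): 9 bp
  [105,115): 10 bp
  [115,124): 9 bp
  [124,130): 6 bp
  [130,140): 10 bp
  [140,174): 34 bp
  [174,184): 10 bp
  [184,195): 11 bp
  [195,203): 8 bp
  [203,205): 2 bp

[2,3,6,6,8,8,9,9,9,10,10,10,10,11,11,11,12,26,34]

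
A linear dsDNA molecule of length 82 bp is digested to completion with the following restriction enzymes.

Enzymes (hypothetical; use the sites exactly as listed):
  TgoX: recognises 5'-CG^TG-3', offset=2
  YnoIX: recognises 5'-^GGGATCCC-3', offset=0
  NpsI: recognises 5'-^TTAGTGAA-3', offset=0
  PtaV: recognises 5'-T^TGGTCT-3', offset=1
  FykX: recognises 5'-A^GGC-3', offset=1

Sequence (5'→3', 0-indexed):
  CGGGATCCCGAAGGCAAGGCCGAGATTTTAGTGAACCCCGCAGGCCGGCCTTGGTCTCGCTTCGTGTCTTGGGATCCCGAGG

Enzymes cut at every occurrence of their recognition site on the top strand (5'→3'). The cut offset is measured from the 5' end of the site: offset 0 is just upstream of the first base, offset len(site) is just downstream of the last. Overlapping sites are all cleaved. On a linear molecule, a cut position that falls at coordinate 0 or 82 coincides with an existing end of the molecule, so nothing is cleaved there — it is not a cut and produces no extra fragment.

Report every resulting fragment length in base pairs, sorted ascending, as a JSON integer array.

Per-enzyme occurrences:
  TgoX (CGTG, off=2): starts [62] → cuts [64]
  YnoIX (GGGATCCC, off=0): starts [1, 70] → cuts [1, 70]
  NpsI (TTAGTGAA, off=0): starts [27] → cuts [27]
  PtaV (TTGGTCT, off=1): starts [50] → cuts [51]
  FykX (AGGC, off=1): starts [11, 16, 41] → cuts [12, 17, 42]

All cut coordinates (distinct, sorted): [1, 12, 17, 27, 42, 51, 64, 70]

Fragment lengths:
  [0,1): 1 bp
  [1,12): 11 bp
  [12,17): 5 bp
  [17,27): 10 bp
  [27,42): 15 bp
  [42,51): 9 bp
  [51,64): 13 bp
  [64,70): 6 bp
  [70,82): 12 bp

[1,5,6,9,10,11,12,13,15]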